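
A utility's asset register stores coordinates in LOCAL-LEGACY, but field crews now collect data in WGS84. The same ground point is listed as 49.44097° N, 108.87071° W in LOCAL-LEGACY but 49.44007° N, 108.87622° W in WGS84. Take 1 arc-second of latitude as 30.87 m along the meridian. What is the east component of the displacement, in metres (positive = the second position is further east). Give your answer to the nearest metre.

ΔE = -398 m

Δφ = 49.44007° − 49.44097° = -0.00090°; Δλ = -108.87622° − -108.87071° = -0.00551°.
1° of latitude = 3600 × 30.87 = 111132 m.
ΔN = Δφ × 111132 = -100.0 m; ΔE = Δλ × 111132 × cos(49.44097°) = -0.00551 × 111132 × 0.650231 = -398.2 m.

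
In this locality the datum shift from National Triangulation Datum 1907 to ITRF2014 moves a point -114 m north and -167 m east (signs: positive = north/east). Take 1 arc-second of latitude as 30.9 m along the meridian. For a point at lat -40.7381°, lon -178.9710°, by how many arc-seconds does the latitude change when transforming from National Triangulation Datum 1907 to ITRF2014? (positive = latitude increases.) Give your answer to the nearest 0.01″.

1″ of latitude = 30.90 m, so Δφ = -114.0 / 30.90 = -3.689″.

Δφ = -3.69″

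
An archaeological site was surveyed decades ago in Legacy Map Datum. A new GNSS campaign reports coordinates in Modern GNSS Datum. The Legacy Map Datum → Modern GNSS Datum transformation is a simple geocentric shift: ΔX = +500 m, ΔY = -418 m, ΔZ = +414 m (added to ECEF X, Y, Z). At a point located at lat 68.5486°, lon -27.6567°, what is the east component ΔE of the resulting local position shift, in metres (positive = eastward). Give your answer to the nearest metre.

At φ = 68.5486°, λ = -27.6567°: sin φ = 0.930728, cos φ = 0.365712, sin λ = -0.464173, cos λ = 0.885745.
ΔE = −sin λ·ΔX + cos λ·ΔY = −(-0.464173)·(500) + (0.885745)·(-418) = -138.15 m.

ΔE = -138 m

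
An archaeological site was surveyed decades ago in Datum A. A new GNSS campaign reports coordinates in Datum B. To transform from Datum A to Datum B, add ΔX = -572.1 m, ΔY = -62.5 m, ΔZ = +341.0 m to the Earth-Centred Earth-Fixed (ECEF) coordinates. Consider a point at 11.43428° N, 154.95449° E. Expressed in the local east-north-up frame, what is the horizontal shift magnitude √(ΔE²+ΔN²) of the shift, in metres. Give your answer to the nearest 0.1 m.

At φ = 11.43428°, λ = 154.95449°: sin φ = 0.198244, cos φ = 0.980153, sin λ = 0.423338, cos λ = -0.905972.
ΔE = −sin λ·ΔX + cos λ·ΔY = −(0.423338)·(-572.1) + (-0.905972)·(-62.5) = 298.81 m.
ΔN = −sin φ cos λ·ΔX − sin φ sin λ·ΔY + cos φ·ΔZ = −(0.198244)(-0.905972)(-572.1) − (0.198244)(0.423338)(-62.5) + (0.980153)(341.0) = 236.73 m.
Horizontal magnitude = √(ΔE² + ΔN²) = √(298.81² + 236.73²) = 381.22 m.

381.2 m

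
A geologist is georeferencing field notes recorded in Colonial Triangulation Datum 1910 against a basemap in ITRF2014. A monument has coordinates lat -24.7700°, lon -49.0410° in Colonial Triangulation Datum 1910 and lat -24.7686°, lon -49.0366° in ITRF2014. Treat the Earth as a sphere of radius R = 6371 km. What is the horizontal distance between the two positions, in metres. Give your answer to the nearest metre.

471 m

Δφ = -24.7686° − -24.7700° = +0.0014°; Δλ = -49.0366° − -49.0410° = +0.0044°.
1° along a meridian = πR/180 = 111195 m.
ΔN = Δφ × 111195 = 155.7 m; ΔE = Δλ × 111195 × cos(-24.7700°) = +0.0044 × 111195 × 0.907997 = 444.2 m.
Distance = √(ΔE² + ΔN²) = √(444.2² + 155.7²) = 470.7 m.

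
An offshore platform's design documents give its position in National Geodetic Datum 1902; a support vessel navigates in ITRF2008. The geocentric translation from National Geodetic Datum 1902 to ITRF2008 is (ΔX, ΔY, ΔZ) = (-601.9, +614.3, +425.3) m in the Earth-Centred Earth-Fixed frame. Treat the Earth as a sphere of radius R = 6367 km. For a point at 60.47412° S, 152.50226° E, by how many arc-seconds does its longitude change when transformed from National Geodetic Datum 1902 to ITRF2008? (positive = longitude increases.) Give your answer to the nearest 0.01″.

Δλ = -17.55″

sin φ = -0.870133, cos φ = 0.492817, sin λ = 0.461714, cos λ = -0.887029.
East component: ΔE = −sin λ·ΔX + cos λ·ΔY = −(0.461714)(-601.9) + (-0.887029)(614.3) = -267.00 m.
1° of latitude spans πR/180 = 111125 m; at latitude φ, 1° of longitude spans that × cos φ = 54764.3 m, so Δλ = -267.00 / 54764.3 × 3600 = -17.551″.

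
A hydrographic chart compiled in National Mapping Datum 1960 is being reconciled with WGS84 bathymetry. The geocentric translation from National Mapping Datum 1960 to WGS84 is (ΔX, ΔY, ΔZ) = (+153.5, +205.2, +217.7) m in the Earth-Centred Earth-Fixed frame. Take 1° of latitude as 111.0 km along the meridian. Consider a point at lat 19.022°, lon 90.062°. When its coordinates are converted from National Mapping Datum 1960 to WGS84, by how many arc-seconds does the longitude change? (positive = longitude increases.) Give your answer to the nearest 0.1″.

Δλ = -5.3″

sin φ = 0.325931, cos φ = 0.945393, sin λ = 0.999999, cos λ = -0.001082.
East component: ΔE = −sin λ·ΔX + cos λ·ΔY = −(0.999999)(153.5) + (-0.001082)(205.2) = -153.72 m.
1° of latitude spans 111000 m; at latitude φ, 1° of longitude spans that × cos φ = 104938.7 m, so Δλ = -153.72 / 104938.7 × 3600 = -5.274″.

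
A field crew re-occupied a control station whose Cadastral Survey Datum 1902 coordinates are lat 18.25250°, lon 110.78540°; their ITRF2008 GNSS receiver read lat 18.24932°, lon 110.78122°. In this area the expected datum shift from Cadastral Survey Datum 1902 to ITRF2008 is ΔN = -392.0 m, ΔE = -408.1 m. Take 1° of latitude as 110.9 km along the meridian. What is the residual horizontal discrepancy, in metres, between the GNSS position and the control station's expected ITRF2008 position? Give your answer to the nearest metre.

Observed coordinate differences: Δφ = -0.00318°, Δλ = -0.00418°.
Converting to metres (1° lat = 110900 m, cos φ = 0.949685): observed ΔN = -352.7 m, observed ΔE = -440.2 m.
Subtracting the expected shift leaves a residual of -352.7 − (-392.0) = 39.3 m north and -440.2 − (-408.1) = -32.1 m east.
Residual distance = √(39.3² + (-32.1)²) = 50.8 m.

51 m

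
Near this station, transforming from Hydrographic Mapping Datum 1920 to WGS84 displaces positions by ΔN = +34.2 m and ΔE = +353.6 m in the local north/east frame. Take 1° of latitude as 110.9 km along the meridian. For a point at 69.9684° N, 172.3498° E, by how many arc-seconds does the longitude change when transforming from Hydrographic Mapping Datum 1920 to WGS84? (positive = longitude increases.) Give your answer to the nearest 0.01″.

At latitude 69.9684°, cos φ = 0.342538.
1° of longitude at this latitude = 110.9 × cos φ = 37.99 km, so Δλ = 353.6 / 37987.5 = 0.0093083° = 33.510″.

Δλ = 33.51″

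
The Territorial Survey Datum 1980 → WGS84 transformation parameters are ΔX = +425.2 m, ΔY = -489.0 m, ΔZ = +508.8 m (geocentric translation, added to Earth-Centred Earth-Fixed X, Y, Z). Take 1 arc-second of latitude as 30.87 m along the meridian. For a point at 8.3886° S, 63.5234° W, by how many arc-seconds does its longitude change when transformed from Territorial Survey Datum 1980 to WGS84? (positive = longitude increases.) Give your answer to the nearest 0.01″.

Δλ = 5.32″

sin φ = -0.145886, cos φ = 0.989301, sin λ = -0.895117, cos λ = 0.445832.
East component: ΔE = −sin λ·ΔX + cos λ·ΔY = −(-0.895117)(425.2) + (0.445832)(-489.0) = 162.59 m.
1° of latitude spans 3600 × 30.87 = 111132 m; at latitude φ, 1° of longitude spans that × cos φ = 109943.0 m, so Δλ = 162.59 / 109943.0 × 3600 = 5.324″.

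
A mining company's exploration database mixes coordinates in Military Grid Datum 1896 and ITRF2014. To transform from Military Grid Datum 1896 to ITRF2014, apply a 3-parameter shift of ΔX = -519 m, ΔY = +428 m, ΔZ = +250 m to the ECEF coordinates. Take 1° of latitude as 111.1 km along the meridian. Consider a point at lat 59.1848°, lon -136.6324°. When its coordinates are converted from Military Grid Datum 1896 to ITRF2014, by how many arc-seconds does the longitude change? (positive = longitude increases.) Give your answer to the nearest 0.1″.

Δλ = -42.2″

sin φ = 0.858824, cos φ = 0.512271, sin λ = -0.686677, cos λ = -0.726963.
East component: ΔE = −sin λ·ΔX + cos λ·ΔY = −(-0.686677)(-519) + (-0.726963)(428) = -667.53 m.
1° of latitude spans 111100 m; at latitude φ, 1° of longitude spans that × cos φ = 56913.3 m, so Δλ = -667.53 / 56913.3 × 3600 = -42.224″.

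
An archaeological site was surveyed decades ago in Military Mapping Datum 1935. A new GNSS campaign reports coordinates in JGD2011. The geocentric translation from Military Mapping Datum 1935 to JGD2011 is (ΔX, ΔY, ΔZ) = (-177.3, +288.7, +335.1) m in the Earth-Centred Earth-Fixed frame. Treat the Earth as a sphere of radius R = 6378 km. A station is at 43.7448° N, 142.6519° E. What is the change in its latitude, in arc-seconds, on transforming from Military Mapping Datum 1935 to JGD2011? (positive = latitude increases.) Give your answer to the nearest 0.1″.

sin φ = 0.691447, cos φ = 0.722427, sin λ = 0.606656, cos λ = -0.794964.
North component: ΔN = −sin φ cos λ·ΔX − sin φ sin λ·ΔY + cos φ·ΔZ = −(0.691447)(-0.794964)(-177.3) − (0.691447)(0.606656)(288.7) + (0.722427)(335.1) = 23.53 m.
1° of latitude spans πR/180 = 111317 m, so Δφ = 23.53 / 111317 × 3600 = 0.761″.

Δφ = 0.8″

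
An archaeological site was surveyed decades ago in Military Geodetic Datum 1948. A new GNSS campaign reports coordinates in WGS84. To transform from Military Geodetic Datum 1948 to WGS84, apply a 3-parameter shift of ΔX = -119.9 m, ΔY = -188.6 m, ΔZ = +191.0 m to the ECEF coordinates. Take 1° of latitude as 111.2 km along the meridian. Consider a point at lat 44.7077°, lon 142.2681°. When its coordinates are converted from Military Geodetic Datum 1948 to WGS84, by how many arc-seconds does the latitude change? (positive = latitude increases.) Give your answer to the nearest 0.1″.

Δφ = 4.9″

sin φ = 0.703490, cos φ = 0.710705, sin λ = 0.611967, cos λ = -0.790883.
North component: ΔN = −sin φ cos λ·ΔX − sin φ sin λ·ΔY + cos φ·ΔZ = −(0.703490)(-0.790883)(-119.9) − (0.703490)(0.611967)(-188.6) + (0.710705)(191.0) = 150.23 m.
1° of latitude spans 111200 m, so Δφ = 150.23 / 111200 × 3600 = 4.864″.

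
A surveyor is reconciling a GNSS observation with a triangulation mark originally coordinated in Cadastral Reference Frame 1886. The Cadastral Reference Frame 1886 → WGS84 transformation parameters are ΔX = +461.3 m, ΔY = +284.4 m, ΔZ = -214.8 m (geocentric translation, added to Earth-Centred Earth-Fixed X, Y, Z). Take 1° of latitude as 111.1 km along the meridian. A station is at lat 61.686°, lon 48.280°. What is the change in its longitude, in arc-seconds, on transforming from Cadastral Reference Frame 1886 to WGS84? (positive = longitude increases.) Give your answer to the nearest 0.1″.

Δλ = -10.6″

sin φ = 0.880361, cos φ = 0.474303, sin λ = 0.746406, cos λ = 0.665491.
East component: ΔE = −sin λ·ΔX + cos λ·ΔY = −(0.746406)(461.3) + (0.665491)(284.4) = -155.05 m.
1° of latitude spans 111100 m; at latitude φ, 1° of longitude spans that × cos φ = 52695.1 m, so Δλ = -155.05 / 52695.1 × 3600 = -10.593″.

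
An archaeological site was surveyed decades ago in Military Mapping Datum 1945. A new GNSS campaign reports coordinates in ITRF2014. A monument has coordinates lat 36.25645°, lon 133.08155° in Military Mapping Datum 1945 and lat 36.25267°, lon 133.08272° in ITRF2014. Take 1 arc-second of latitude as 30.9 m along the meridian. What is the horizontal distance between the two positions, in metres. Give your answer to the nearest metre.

433 m

Δφ = 36.25267° − 36.25645° = -0.00378°; Δλ = 133.08272° − 133.08155° = +0.00117°.
1° of latitude = 3600 × 30.90 = 111240 m.
ΔN = Δφ × 111240 = -420.5 m; ΔE = Δλ × 111240 × cos(36.25645°) = +0.00117 × 111240 × 0.806378 = 105.0 m.
Distance = √(ΔE² + ΔN²) = √(105.0² + (-420.5)²) = 433.4 m.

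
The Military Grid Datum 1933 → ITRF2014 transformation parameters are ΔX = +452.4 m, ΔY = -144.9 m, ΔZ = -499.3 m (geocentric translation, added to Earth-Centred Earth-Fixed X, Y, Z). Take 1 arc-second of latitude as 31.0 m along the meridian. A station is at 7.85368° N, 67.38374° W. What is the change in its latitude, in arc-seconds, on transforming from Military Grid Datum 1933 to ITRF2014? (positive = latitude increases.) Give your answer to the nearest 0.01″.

sin φ = 0.136644, cos φ = 0.990620, sin λ = -0.923101, cos λ = 0.384557.
North component: ΔN = −sin φ cos λ·ΔX − sin φ sin λ·ΔY + cos φ·ΔZ = −(0.136644)(0.384557)(452.4) − (0.136644)(-0.923101)(-144.9) + (0.990620)(-499.3) = -536.67 m.
1° of latitude spans 3600 × 31.00 = 111600 m, so Δφ = -536.67 / 111600 × 3600 = -17.312″.

Δφ = -17.31″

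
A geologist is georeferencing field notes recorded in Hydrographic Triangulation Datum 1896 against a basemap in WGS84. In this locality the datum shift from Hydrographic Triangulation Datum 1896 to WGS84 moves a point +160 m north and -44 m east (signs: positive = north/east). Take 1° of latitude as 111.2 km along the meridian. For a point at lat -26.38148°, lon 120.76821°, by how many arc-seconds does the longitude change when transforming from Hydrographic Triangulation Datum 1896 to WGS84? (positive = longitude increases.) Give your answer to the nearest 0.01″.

At latitude -26.38148°, cos φ = 0.895855.
1° of longitude at this latitude = 111.2 × cos φ = 99.62 km, so Δλ = -44.0 / 99619.1 = -0.0004417° = -1.590″.

Δλ = -1.59″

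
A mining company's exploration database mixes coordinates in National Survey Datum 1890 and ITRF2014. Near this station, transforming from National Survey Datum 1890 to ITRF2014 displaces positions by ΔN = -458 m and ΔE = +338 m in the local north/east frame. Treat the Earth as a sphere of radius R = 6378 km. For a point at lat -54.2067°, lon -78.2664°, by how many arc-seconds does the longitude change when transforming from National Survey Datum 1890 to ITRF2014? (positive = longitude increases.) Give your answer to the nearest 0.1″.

At latitude -54.2067°, cos φ = 0.584863.
One radian of longitude at latitude φ spans R cos φ, so Δλ = ΔE / (R cos φ) = 338.0 / (6378000 × 0.584863) = 9.0610e-05 rad = 18.690″.

Δλ = 18.7″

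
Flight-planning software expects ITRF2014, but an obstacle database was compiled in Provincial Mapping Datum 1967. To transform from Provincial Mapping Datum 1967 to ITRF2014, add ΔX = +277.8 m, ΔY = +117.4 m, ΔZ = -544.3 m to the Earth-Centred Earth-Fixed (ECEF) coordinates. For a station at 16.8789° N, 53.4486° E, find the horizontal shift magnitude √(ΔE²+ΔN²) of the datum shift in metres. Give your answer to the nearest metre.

616 m

At φ = 16.8789°, λ = 53.4486°: sin φ = 0.290350, cos φ = 0.956921, sin λ = 0.803323, cos λ = 0.595544.
ΔE = −sin λ·ΔX + cos λ·ΔY = −(0.803323)·(277.8) + (0.595544)·(117.4) = -153.25 m.
ΔN = −sin φ cos λ·ΔX − sin φ sin λ·ΔY + cos φ·ΔZ = −(0.290350)(0.595544)(277.8) − (0.290350)(0.803323)(117.4) + (0.956921)(-544.3) = -596.27 m.
Horizontal magnitude = √(ΔE² + ΔN²) = √((-153.25)² + (-596.27)²) = 615.65 m.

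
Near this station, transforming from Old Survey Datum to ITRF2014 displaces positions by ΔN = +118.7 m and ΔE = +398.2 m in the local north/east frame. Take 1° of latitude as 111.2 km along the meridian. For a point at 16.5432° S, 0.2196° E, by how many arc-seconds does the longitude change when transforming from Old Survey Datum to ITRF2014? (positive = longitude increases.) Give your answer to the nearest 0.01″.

At latitude -16.5432°, cos φ = 0.958605.
1° of longitude at this latitude = 111.2 × cos φ = 106.60 km, so Δλ = 398.2 / 106596.9 = 0.0037356° = 13.448″.

Δλ = 13.45″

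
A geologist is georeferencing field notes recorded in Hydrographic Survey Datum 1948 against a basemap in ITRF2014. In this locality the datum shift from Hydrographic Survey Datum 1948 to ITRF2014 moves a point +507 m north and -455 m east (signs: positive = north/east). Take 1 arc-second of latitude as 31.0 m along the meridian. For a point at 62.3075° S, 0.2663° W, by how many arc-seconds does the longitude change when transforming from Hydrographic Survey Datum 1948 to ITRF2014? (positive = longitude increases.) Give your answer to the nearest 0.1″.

Δλ = -31.6″

At latitude -62.3075°, cos φ = 0.464726.
1″ of longitude at this latitude = 31.00 × cos φ = 14.4065 m, so Δλ = -455.0 / 14.4065 = -31.583″.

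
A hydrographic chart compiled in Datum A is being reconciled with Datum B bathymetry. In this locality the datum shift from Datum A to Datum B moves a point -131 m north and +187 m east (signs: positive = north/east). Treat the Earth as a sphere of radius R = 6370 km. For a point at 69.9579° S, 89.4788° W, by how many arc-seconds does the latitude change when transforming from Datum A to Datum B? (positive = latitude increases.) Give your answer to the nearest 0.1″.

Δφ = -4.2″

On a sphere of radius R, 1 rad of latitude = R, so Δφ = ΔN / R = -131.0 / 6370000 = -2.0565e-05 rad = -4.242″.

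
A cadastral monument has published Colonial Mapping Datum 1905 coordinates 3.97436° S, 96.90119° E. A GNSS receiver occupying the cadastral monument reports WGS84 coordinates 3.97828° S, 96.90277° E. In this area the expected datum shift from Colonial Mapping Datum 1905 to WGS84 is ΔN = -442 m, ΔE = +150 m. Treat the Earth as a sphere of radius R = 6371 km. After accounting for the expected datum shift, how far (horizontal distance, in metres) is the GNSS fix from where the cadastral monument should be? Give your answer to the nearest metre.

26 m

Observed coordinate differences: Δφ = -0.00392°, Δλ = +0.00158°.
Converting to metres (1° lat = 111195 m, cos φ = 0.997595): observed ΔN = -435.9 m, observed ΔE = 175.3 m.
Subtracting the expected shift leaves a residual of -435.9 − (-442) = 6.1 m north and 175.3 − (150) = 25.3 m east.
Residual distance = √(6.1² + 25.3²) = 26.0 m.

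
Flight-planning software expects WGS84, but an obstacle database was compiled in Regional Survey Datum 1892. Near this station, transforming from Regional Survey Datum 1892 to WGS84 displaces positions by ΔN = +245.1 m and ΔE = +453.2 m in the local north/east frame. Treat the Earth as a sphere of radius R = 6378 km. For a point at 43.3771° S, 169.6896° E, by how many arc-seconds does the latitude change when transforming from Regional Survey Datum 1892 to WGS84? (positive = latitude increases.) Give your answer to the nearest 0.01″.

On a sphere of radius R, 1 rad of latitude = R, so Δφ = ΔN / R = 245.1 / 6378000 = 3.8429e-05 rad = 7.927″.

Δφ = 7.93″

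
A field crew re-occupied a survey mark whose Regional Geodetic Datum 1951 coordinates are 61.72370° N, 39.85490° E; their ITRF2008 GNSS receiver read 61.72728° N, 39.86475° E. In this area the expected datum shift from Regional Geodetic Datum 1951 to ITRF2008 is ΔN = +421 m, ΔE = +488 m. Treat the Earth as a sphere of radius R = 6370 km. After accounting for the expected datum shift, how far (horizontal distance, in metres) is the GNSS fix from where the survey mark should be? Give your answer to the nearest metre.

38 m

Observed coordinate differences: Δφ = +0.00358°, Δλ = +0.00985°.
Converting to metres (1° lat = 111177 m, cos φ = 0.473724): observed ΔN = 398.0 m, observed ΔE = 518.8 m.
Subtracting the expected shift leaves a residual of 398.0 − (421) = -23.0 m north and 518.8 − (488) = 30.8 m east.
Residual distance = √((-23.0)² + 30.8²) = 38.4 m.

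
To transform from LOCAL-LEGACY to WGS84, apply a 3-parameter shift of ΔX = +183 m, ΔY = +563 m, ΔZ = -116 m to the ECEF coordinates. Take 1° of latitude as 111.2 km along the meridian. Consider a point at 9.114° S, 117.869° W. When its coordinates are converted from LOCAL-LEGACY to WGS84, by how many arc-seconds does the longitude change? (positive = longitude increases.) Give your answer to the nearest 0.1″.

Δλ = -3.3″

sin φ = -0.158399, cos φ = 0.987375, sin λ = -0.884019, cos λ = -0.467452.
East component: ΔE = −sin λ·ΔX + cos λ·ΔY = −(-0.884019)(183) + (-0.467452)(563) = -101.40 m.
1° of latitude spans 111200 m; at latitude φ, 1° of longitude spans that × cos φ = 109796.1 m, so Δλ = -101.40 / 109796.1 × 3600 = -3.325″.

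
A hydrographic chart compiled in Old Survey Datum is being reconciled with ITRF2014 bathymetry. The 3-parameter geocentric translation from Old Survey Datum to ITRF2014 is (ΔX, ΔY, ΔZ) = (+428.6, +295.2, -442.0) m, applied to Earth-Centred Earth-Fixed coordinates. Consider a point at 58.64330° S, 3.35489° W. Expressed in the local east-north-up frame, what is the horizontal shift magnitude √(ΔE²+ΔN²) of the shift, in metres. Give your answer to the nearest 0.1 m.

The local east axis at (φ, λ) is (−sin λ, cos λ, 0), so ΔE = −sin(-3.35489°)·428.6 + cos(-3.35489°)·295.2 = 319.78 m.
The local north axis is (−sin φ cos λ, −sin φ sin λ, cos φ), giving ΔN = 365.373 − 14.752 − 230.001 = 120.62 m.
Horizontal magnitude = √(ΔE² + ΔN²) = √(319.78² + 120.62²) = 341.77 m.

341.8 m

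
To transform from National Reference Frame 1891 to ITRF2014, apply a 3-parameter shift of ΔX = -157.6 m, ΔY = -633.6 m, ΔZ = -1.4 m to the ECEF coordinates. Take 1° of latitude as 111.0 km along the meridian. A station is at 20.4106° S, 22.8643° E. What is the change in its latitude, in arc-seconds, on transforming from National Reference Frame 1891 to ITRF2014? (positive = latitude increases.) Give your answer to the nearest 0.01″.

Δφ = -4.47″

sin φ = -0.348745, cos φ = 0.937217, sin λ = 0.388550, cos λ = 0.921428.
North component: ΔN = −sin φ cos λ·ΔX − sin φ sin λ·ΔY + cos φ·ΔZ = −(-0.348745)(0.921428)(-157.6) − (-0.348745)(0.388550)(-633.6) + (0.937217)(-1.4) = -137.81 m.
1° of latitude spans 111000 m, so Δφ = -137.81 / 111000 × 3600 = -4.470″.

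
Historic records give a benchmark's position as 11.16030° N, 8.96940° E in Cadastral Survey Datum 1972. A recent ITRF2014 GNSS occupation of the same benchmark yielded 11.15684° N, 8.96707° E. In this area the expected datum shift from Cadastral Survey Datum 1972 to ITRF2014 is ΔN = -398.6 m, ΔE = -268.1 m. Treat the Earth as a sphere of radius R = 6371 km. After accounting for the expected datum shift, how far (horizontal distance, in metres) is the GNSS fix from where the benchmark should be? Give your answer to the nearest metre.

20 m

Observed coordinate differences: Δφ = -0.00346°, Δλ = -0.00233°.
Converting to metres (1° lat = 111195 m, cos φ = 0.981090): observed ΔN = -384.7 m, observed ΔE = -254.2 m.
Subtracting the expected shift leaves a residual of -384.7 − (-398.6) = 13.9 m north and -254.2 − (-268.1) = 13.9 m east.
Residual distance = √(13.9² + 13.9²) = 19.6 m.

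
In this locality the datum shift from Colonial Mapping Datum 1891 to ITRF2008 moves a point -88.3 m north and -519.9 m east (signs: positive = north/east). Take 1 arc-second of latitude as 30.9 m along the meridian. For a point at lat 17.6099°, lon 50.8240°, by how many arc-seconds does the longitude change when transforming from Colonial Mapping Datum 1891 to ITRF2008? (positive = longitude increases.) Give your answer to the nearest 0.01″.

Δλ = -17.65″

At latitude 17.6099°, cos φ = 0.953138.
1″ of longitude at this latitude = 30.90 × cos φ = 29.4520 m, so Δλ = -519.9 / 29.4520 = -17.652″.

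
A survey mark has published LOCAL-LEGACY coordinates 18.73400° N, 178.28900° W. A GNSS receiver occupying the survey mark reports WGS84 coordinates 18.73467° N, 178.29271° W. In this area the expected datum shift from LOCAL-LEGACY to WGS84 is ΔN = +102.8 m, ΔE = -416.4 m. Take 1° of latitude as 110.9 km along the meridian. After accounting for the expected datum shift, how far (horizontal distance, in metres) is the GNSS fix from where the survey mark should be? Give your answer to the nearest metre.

39 m

Observed coordinate differences: Δφ = +0.00067°, Δλ = -0.00371°.
Converting to metres (1° lat = 110900 m, cos φ = 0.947020): observed ΔN = 74.3 m, observed ΔE = -389.6 m.
Subtracting the expected shift leaves a residual of 74.3 − (102.8) = -28.5 m north and -389.6 − (-416.4) = 26.8 m east.
Residual distance = √((-28.5)² + 26.8²) = 39.1 m.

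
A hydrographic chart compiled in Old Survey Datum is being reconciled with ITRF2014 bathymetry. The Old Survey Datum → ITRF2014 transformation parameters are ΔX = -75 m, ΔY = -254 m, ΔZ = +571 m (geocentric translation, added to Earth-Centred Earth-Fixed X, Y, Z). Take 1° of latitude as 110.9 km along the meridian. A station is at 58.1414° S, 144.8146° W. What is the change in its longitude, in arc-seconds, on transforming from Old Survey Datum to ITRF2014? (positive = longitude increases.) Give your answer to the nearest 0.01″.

sin φ = -0.849353, cos φ = 0.527825, sin λ = -0.576224, cos λ = -0.817292.
East component: ΔE = −sin λ·ΔX + cos λ·ΔY = −(-0.576224)(-75) + (-0.817292)(-254) = 164.38 m.
1° of latitude spans 110900 m; at latitude φ, 1° of longitude spans that × cos φ = 58535.8 m, so Δλ = 164.38 / 58535.8 × 3600 = 10.109″.

Δλ = 10.11″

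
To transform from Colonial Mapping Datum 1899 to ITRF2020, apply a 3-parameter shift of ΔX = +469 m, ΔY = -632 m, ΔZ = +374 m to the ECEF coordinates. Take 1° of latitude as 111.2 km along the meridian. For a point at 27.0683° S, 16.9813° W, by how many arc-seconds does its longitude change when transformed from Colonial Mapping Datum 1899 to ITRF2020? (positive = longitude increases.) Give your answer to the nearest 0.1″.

sin φ = -0.455052, cos φ = 0.890465, sin λ = -0.292060, cos λ = 0.956400.
East component: ΔE = −sin λ·ΔX + cos λ·ΔY = −(-0.292060)(469) + (0.956400)(-632) = -467.47 m.
1° of latitude spans 111200 m; at latitude φ, 1° of longitude spans that × cos φ = 99019.7 m, so Δλ = -467.47 / 99019.7 × 3600 = -16.995″.

Δλ = -17.0″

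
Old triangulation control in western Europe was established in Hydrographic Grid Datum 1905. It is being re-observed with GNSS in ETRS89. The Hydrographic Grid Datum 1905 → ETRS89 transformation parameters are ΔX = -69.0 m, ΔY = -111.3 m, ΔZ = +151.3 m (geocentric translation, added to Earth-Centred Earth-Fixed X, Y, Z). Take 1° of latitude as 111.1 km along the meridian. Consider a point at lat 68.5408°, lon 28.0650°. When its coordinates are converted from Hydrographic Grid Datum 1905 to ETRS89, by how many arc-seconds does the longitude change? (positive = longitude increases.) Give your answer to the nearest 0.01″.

sin φ = 0.930678, cos φ = 0.365839, sin λ = 0.470473, cos λ = 0.882414.
East component: ΔE = −sin λ·ΔX + cos λ·ΔY = −(0.470473)(-69.0) + (0.882414)(-111.3) = -65.75 m.
1° of latitude spans 111100 m; at latitude φ, 1° of longitude spans that × cos φ = 40644.7 m, so Δλ = -65.75 / 40644.7 × 3600 = -5.824″.

Δλ = -5.82″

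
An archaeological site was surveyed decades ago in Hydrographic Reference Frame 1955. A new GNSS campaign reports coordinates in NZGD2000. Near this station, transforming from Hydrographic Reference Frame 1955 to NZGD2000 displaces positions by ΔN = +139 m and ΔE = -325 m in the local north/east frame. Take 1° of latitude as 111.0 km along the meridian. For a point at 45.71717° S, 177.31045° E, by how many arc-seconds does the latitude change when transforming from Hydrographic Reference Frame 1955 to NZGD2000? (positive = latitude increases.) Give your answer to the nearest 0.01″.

1° of latitude = 111.0 km, so Δφ = 139.0 / 111000 = 0.0012523° = 4.508″.

Δφ = 4.51″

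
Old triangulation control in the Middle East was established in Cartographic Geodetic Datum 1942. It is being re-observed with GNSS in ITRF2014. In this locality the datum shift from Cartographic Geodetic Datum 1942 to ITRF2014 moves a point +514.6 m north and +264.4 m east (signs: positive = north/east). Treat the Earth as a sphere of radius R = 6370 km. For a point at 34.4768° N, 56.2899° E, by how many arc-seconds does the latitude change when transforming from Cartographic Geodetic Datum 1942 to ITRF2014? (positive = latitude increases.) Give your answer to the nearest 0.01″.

On a sphere of radius R, 1 rad of latitude = R, so Δφ = ΔN / R = 514.6 / 6370000 = 8.0785e-05 rad = 16.663″.

Δφ = 16.66″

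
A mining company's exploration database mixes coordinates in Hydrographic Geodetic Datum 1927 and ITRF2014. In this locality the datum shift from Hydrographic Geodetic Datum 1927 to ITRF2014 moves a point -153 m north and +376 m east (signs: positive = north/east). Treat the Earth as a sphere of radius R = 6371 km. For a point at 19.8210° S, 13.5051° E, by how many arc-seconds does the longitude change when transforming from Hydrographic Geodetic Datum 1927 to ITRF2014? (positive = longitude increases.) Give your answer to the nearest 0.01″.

Δλ = 12.94″

At latitude -19.8210°, cos φ = 0.940757.
One radian of longitude at latitude φ spans R cos φ, so Δλ = ΔE / (R cos φ) = 376.0 / (6371000 × 0.940757) = 6.2734e-05 rad = 12.940″.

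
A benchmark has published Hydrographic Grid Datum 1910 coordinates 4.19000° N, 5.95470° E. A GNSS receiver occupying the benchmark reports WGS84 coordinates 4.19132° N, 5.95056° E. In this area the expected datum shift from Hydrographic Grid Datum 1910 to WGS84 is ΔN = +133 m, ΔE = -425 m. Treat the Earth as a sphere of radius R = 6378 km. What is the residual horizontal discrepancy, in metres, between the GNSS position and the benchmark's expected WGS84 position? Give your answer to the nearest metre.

37 m

Observed coordinate differences: Δφ = +0.00132°, Δλ = -0.00414°.
Converting to metres (1° lat = 111317 m, cos φ = 0.997327): observed ΔN = 146.9 m, observed ΔE = -459.6 m.
Subtracting the expected shift leaves a residual of 146.9 − (133) = 13.9 m north and -459.6 − (-425) = -34.6 m east.
Residual distance = √(13.9² + (-34.6)²) = 37.3 m.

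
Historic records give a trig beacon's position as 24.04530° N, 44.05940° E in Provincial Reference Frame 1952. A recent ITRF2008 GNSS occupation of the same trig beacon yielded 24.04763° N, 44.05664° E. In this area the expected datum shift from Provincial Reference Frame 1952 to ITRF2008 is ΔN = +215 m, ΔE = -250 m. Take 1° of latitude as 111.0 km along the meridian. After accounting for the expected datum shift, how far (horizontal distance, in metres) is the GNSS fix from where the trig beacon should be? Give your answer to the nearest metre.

Observed coordinate differences: Δφ = +0.00233°, Δλ = -0.00276°.
Converting to metres (1° lat = 111000 m, cos φ = 0.913224): observed ΔN = 258.6 m, observed ΔE = -279.8 m.
Subtracting the expected shift leaves a residual of 258.6 − (215) = 43.6 m north and -279.8 − (-250) = -29.8 m east.
Residual distance = √(43.6² + (-29.8)²) = 52.8 m.

53 m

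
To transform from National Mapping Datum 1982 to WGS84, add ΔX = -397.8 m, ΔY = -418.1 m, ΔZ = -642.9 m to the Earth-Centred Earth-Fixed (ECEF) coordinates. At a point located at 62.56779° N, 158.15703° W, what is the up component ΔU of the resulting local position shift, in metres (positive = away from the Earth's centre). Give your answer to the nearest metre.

The local up (radial) axis is (cos φ cos λ, cos φ sin λ, sin φ), giving ΔU = 170.109 + 71.666 − 570.610 = -328.84 m.

ΔU = -329 m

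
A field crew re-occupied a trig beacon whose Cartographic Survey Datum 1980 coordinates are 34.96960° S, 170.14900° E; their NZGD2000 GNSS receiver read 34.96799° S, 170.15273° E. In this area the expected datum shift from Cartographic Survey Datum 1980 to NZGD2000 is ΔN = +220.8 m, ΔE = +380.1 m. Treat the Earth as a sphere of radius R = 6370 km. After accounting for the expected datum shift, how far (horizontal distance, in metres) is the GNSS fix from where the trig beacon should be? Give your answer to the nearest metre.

Observed coordinate differences: Δφ = +0.00161°, Δλ = +0.00373°.
Converting to metres (1° lat = 111177 m, cos φ = 0.819456): observed ΔN = 179.0 m, observed ΔE = 339.8 m.
Subtracting the expected shift leaves a residual of 179.0 − (220.8) = -41.8 m north and 339.8 − (380.1) = -40.3 m east.
Residual distance = √((-41.8)² + (-40.3)²) = 58.1 m.

58 m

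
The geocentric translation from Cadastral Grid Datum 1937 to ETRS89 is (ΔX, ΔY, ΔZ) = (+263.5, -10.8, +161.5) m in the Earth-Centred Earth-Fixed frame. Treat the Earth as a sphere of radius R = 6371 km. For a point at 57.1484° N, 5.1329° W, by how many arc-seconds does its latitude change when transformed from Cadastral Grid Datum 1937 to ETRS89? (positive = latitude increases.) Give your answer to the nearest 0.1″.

Δφ = -4.3″

sin φ = 0.840078, cos φ = 0.542465, sin λ = -0.089466, cos λ = 0.995990.
North component: ΔN = −sin φ cos λ·ΔX − sin φ sin λ·ΔY + cos φ·ΔZ = −(0.840078)(0.995990)(263.5) − (0.840078)(-0.089466)(-10.8) + (0.542465)(161.5) = -133.68 m.
1° of latitude spans πR/180 = 111195 m, so Δφ = -133.68 / 111195 × 3600 = -4.328″.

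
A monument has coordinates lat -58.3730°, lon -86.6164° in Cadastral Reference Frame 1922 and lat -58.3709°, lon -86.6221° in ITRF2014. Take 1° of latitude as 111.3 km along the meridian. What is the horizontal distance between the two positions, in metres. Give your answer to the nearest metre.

407 m

Δφ = -58.3709° − -58.3730° = +0.0021°; Δλ = -86.6221° − -86.6164° = -0.0057°.
ΔN = Δφ × 111300 = 233.7 m; ΔE = Δλ × 111300 × cos(-58.3730°) = -0.0057 × 111300 × 0.524387 = -332.7 m.
Distance = √(ΔE² + ΔN²) = √((-332.7)² + 233.7²) = 406.6 m.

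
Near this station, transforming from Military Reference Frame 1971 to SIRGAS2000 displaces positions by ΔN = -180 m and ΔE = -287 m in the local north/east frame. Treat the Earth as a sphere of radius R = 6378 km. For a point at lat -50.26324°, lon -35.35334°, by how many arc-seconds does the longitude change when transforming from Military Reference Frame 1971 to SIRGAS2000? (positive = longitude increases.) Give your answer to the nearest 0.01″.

Δλ = -14.52″

At latitude -50.26324°, cos φ = 0.639261.
One radian of longitude at latitude φ spans R cos φ, so Δλ = ΔE / (R cos φ) = -287.0 / (6378000 × 0.639261) = -7.0391e-05 rad = -14.519″.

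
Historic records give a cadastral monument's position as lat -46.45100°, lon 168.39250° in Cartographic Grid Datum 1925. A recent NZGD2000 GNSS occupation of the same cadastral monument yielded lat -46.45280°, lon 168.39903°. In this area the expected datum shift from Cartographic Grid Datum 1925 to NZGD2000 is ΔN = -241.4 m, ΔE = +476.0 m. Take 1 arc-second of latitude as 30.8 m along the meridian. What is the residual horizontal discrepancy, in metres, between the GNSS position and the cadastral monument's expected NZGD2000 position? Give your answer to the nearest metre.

Observed coordinate differences: Δφ = -0.00180°, Δλ = +0.00653°.
Converting to metres (1° lat = 110880 m, cos φ = 0.688975): observed ΔN = -199.6 m, observed ΔE = 498.8 m.
Subtracting the expected shift leaves a residual of -199.6 − (-241.4) = 41.8 m north and 498.8 − (476.0) = 22.8 m east.
Residual distance = √(41.8² + 22.8²) = 47.7 m.

48 m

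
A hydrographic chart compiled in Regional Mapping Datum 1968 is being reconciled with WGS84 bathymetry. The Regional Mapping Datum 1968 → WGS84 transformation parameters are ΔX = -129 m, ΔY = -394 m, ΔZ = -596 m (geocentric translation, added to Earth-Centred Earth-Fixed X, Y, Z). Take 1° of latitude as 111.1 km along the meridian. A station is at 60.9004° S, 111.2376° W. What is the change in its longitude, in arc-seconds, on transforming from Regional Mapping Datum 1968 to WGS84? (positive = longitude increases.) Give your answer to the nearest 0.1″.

sin φ = -0.873776, cos φ = 0.486329, sin λ = -0.932086, cos λ = -0.362236.
East component: ΔE = −sin λ·ΔX + cos λ·ΔY = −(-0.932086)(-129) + (-0.362236)(-394) = 22.48 m.
1° of latitude spans 111100 m; at latitude φ, 1° of longitude spans that × cos φ = 54031.2 m, so Δλ = 22.48 / 54031.2 × 3600 = 1.498″.

Δλ = 1.5″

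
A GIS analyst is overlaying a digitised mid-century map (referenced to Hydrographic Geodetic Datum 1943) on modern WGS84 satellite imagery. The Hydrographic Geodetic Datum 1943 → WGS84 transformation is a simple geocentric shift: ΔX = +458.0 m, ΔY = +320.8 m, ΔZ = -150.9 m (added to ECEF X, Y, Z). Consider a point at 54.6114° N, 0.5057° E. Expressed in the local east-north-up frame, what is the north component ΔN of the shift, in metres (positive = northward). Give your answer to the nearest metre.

The local north axis is (−sin φ cos λ, −sin φ sin λ, cos φ), giving ΔN = -373.367 − 2.308 − 87.389 = -463.06 m.

ΔN = -463 m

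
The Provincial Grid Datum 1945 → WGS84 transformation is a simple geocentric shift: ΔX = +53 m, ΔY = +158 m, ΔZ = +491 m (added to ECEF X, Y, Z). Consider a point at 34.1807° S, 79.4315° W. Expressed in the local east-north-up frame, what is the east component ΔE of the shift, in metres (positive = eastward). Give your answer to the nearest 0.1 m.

The local east axis at (φ, λ) is (−sin λ, cos λ, 0), so ΔE = −sin(-79.4315°)·53 + cos(-79.4315°)·158 = 81.08 m.

ΔE = 81.1 m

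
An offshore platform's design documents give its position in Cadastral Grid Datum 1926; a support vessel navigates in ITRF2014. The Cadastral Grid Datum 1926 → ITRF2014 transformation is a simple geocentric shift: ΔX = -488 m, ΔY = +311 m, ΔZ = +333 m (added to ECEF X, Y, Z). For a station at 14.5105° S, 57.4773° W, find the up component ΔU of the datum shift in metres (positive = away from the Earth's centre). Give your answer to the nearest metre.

ΔU = -591 m

At φ = -14.5105°, λ = -57.4773°: sin φ = -0.250557, cos φ = 0.968102, sin λ = -0.843179, cos λ = 0.537634.
ΔU = cos φ cos λ·ΔX + cos φ sin λ·ΔY + sin φ·ΔZ = (0.968102)(0.537634)(-488) + (0.968102)(-0.843179)(311) + (-0.250557)(333) = -591.30 m.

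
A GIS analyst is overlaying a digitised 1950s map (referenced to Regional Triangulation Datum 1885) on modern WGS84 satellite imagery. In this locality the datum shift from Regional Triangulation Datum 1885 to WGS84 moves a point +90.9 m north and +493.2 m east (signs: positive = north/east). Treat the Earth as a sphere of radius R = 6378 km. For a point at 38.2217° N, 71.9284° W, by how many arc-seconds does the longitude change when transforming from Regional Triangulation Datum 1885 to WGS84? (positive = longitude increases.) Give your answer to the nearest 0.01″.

Δλ = 20.30″

At latitude 38.2217°, cos φ = 0.785623.
One radian of longitude at latitude φ spans R cos φ, so Δλ = ΔE / (R cos φ) = 493.2 / (6378000 × 0.785623) = 9.8429e-05 rad = 20.303″.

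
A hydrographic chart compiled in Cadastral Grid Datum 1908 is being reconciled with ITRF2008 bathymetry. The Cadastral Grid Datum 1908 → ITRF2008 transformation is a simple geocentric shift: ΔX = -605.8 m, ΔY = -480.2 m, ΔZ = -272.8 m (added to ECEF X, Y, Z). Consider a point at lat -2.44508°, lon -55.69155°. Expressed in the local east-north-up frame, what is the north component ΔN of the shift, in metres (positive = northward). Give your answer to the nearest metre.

ΔN = -270 m

At φ = -2.44508°, λ = -55.69155°: sin φ = -0.042662, cos φ = 0.999090, sin λ = -0.826015, cos λ = 0.563648.
ΔN = −sin φ cos λ·ΔX − sin φ sin λ·ΔY + cos φ·ΔZ = −(-0.042662)(0.563648)(-605.8) − (-0.042662)(-0.826015)(-480.2) + (0.999090)(-272.8) = -270.20 m.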